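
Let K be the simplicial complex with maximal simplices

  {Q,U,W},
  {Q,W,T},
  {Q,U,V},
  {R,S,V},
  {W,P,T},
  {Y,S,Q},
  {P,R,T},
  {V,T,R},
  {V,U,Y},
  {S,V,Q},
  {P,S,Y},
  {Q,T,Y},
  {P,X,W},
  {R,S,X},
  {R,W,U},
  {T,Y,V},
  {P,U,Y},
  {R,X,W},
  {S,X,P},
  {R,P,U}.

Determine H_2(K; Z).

H_2 ≅ 0.

We work with the vertex ordering P < Q < R < S < T < U < V < W < X < Y. The simplices of K, each written with vertices in increasing order, are:

  0-simplices (10): P, Q, R, S, T, U, V, W, X, Y
  1-simplices (30): PR, PS, PT, PU, PW, PX, PY, QS, QT, QU, QV, QW, QY, RS, RT, RU, RV, RW, RX, SV, SX, SY, TV, TW, TY, UV, UW, UY, VY, WX
  2-simplices (20): PRT, PRU, PSX, PSY, PTW, PUY, PWX, QSV, QSY, QTW, QTY, QUV, QUW, RSV, RSX, RTV, RUW, RWX, TVY, UVY

so the chain groups are C_0 ≅ Z^10, C_1 ≅ Z^30, C_2 ≅ Z^20.

The boundary map ∂_1: C_1 → C_0 is given by ∂[p,q] = [q] − [p].
This gives a 10×30 integer matrix of rank 9; reducing to Smith normal form yields diagonal entries (1,1,1,1,1,1,1,1,1).

Boundary ∂_2: C_2 → C_1 maps a triangle to the signed sum of its edges. For instance
  ∂PWX = WX − PX + PW,
  ∂QSY = SY − QY + QS.
This gives a 30×20 integer matrix of rank 20; reducing to Smith normal form yields diagonal entries (1,1,1,1,1,1,1,1,1,1,1,1,1,1,1,1,1,1,1,2).

From H_k ≅ ker(∂_k) / im(∂_{k+1}) we obtain:

  H_2: rank ker ∂_2 − rank ∂_3 = (20 − 20) − 0 = 0, and there is no ∂_3, so H_2 ≅ 0.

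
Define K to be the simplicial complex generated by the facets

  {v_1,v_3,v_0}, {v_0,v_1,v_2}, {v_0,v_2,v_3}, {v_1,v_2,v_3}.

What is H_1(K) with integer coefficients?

K has 4 vertices, 6 edges, 4 triangles.
rank ∂_1 = 3, rank ∂_2 = 3 ⇒ b_1 = 6 − 3 − 3 = 0; all invariant factors of ∂_2 are 1 so no torsion. So H_1 ≅ 0.

H_1 ≅ 0.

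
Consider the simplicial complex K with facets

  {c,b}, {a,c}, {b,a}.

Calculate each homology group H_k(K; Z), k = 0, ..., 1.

H_0 ≅ Z,  H_1 ≅ Z.

K has 3 vertices, 3 edges.
rank ∂_0 = 0, rank ∂_1 = 2 ⇒ b_0 = 3 − 0 − 2 = 1; all invariant factors of ∂_1 are 1 so no torsion. So H_0 = Z.
rank ∂_1 = 2, rank ∂_2 = 0 ⇒ b_1 = 3 − 2 − 0 = 1. So H_1 = Z.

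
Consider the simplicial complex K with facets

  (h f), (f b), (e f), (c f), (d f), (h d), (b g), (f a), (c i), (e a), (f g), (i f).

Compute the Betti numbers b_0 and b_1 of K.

b_0 = 1, b_1 = 4.

Take the total order a < b < c < d < e < f < g < h < i on the vertex set. Then K (dimension 1) consists of the simplices:

  0-simplices (9): a, b, c, d, e, f, g, h, i
  1-simplices (12): ae, af, bf, bg, cf, ci, df, dh, ef, fg, fh, fi

Hence C_0 ≅ Z^9, C_1 ≅ Z^12.

The boundary map ∂_1: C_1 → C_0 is given by ∂[p,q] = [q] − [p]. For instance
  ∂df = f − d.
As a 9×12 matrix over Z this has rank 8, with invariant factors (1,1,1,1,1,1,1,1).

Reading off H_k = ker ∂_k / im ∂_{k+1}:

  H_0: rank C_0 − rank ∂_1 = 9 − 8 = 1, and the invariant factors of ∂_1 are all 1, so H_0 = Z.
  H_1: rank ker ∂_1 − rank ∂_2 = (12 − 8) − 0 = 4, and there is no ∂_2, so H_1 = Z^4.

(K is a triangulation of a wedge of 4 circles.)

Hence the Betti numbers are b_0 = 1, b_1 = 4.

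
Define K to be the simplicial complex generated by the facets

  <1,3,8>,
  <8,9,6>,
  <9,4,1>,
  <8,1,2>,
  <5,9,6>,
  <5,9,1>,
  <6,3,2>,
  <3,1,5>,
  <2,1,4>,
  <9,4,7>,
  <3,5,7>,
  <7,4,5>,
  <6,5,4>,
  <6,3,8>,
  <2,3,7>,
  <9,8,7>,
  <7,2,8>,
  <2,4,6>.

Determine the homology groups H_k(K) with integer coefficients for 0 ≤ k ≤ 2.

We work with the vertex ordering 1 < 2 < 3 < 4 < 5 < 6 < 7 < 8 < 9. The simplices of K, each written with vertices in increasing order, are:

  0-simplices (9): [1], [2], [3], [4], [5], [6], [7], [8], [9]
  1-simplices (27): (27 of them)
  2-simplices (18): [1,2,4], [1,2,8], [1,3,5], [1,3,8], [1,4,9], [1,5,9], [2,3,6], [2,3,7], [2,4,6], [2,7,8], [3,5,7], [3,6,8], [4,5,6], [4,5,7], [4,7,9], [5,6,9], [6,8,9], [7,8,9]

giving chain groups C_0 ≅ Z^9, C_1 ≅ Z^27, C_2 ≅ Z^18.

The boundary map ∂_1: C_1 → C_0 sends each edge [p,q] (with p < q) to q − p.
This gives a 9×27 integer matrix of rank 8; reducing to Smith normal form yields diagonal entries (1,1,1,1,1,1,1,1).

Boundary ∂_2: C_2 → C_1 acts by ∂[p,q,r] = [q,r] − [p,r] + [p,q]. For instance
  ∂[2,3,7] = [3,7] − [2,7] + [2,3],
  ∂[2,4,6] = [4,6] − [2,6] + [2,4].
The resulting 27×18 matrix has rank 18, and its Smith normal form has invariant factors (1,1,1,1,1,1,1,1,1,1,1,1,1,1,1,1,1,2).

Now H_k = ker ∂_k / im ∂_{k+1}, so:

  H_0: rank C_0 − rank ∂_1 = 9 − 8 = 1, and the invariant factors of ∂_1 are all 1, so H_0 = Z.
  H_1: rank ker ∂_1 − rank ∂_2 = (27 − 8) − 18 = 1, and ∂_2 has invariant factor 2 > 1, so H_1 = Z × Z/2.
  H_2: rank ker ∂_2 − rank ∂_3 = (18 − 18) − 0 = 0, and there is no ∂_3, so H_2 = 0.

As a check, the Euler characteristic is 9 − 27 + 18 = 0, which agrees with 1 − 1 + 0 = 0.

H_0 = Z,  H_1 = Z × Z/2,  H_2 = 0.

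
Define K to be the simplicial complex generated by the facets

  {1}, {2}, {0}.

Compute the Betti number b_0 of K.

b_0 = 3.

Take the total order 0 < 1 < 2 on the vertex set. Then K (dimension 0) consists of the simplices:

  0-simplices (3): [0], [1], [2]

so the chain groups are C_0 ≅ Z^3.

From H_k ≅ ker(∂_k) / im(∂_{k+1}) we obtain:

  H_0: rank C_0 − rank ∂_1 = 3 − 0 = 3, and there is no ∂_1, so H_0 = Z^3.

(K is a triangulation of a set of 3 points.)

Hence the Betti numbers are b_0 = 3.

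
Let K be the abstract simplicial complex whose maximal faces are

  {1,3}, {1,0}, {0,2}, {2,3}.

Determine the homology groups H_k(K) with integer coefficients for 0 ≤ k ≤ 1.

H_0 = Z,  H_1 = Z.

Take the total order 0 < 1 < 2 < 3 on the vertex set. Then K (dimension 1) consists of the simplices:

  0-simplices (4): [0], [1], [2], [3]
  1-simplices (4): [0,1], [0,2], [1,3], [2,3]

Hence C_0 ≅ Z^4, C_1 ≅ Z^4.

∂_1: C_1 → C_0 sends each edge [p,q] (with p < q) to q − p. For instance
  ∂[0,2] = [2] − [0].
The 4×4 boundary matrix has rank 3 and Smith normal form diag(1,1,1).

Computing H_k = (kernel of ∂_k) / (image of ∂_{k+1}):

  H_0: rank C_0 − rank ∂_1 = 4 − 3 = 1, and the invariant factors of ∂_1 are all 1, so H_0 = Z.
  H_1: rank ker ∂_1 − rank ∂_2 = (4 − 3) − 0 = 1, and there is no ∂_2, so H_1 = Z.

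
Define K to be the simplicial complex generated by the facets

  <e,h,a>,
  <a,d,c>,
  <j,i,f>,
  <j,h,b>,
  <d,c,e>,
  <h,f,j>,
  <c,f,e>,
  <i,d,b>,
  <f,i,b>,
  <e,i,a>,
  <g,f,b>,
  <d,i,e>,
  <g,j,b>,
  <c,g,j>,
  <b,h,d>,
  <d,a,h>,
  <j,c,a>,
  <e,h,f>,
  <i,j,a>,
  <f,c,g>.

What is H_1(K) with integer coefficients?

H_1 ≅ Z ⊕ Z/2.

Fix the vertex order a < b < c < d < e < f < g < h < i < j and write every simplex with vertices in increasing order. Then dim K = 2 and the simplices of K are:

  0-simplices (10): a, b, c, d, e, f, g, h, i, j
  1-simplices (30): ac, ad, ae, ah, ai, aj, bd, bf, bg, bh, bi, bj, cd, ce, cf, cg, cj, de, dh, di, ef, eh, ei, fg, fh, fi, fj, gj, hj, ij
  2-simplices (20): acd, acj, adh, aeh, aei, aij, bdh, bdi, bfg, bfi, bgj, bhj, cde, cef, cfg, cgj, dei, efh, fhj, fij

giving chain groups C_0 ≅ Z^10, C_1 ≅ Z^30, C_2 ≅ Z^20.

∂_1: C_1 → C_0 maps an edge to its endpoints' difference, ∂[p,q] = q − p. For instance
  ∂di = i − d.
This gives a 10×30 integer matrix of rank 9; reducing to Smith normal form yields diagonal entries (1,1,1,1,1,1,1,1,1).

∂_2: C_2 → C_1 sends each 2-simplex [p,q,r] to [q,r] − [p,r] + [p,q]. For instance
  ∂fhj = hj − fj + fh,
  ∂acj = cj − aj + ac.
This gives a 30×20 integer matrix of rank 20; reducing to Smith normal form yields diagonal entries (1,1,1,1,1,1,1,1,1,1,1,1,1,1,1,1,1,1,1,2).

Computing H_k = (kernel of ∂_k) / (image of ∂_{k+1}):

  H_1: rank ker ∂_1 − rank ∂_2 = (30 − 9) − 20 = 1, and ∂_2 has invariant factor 2 > 1, so H_1 = Z ⊕ Z/2.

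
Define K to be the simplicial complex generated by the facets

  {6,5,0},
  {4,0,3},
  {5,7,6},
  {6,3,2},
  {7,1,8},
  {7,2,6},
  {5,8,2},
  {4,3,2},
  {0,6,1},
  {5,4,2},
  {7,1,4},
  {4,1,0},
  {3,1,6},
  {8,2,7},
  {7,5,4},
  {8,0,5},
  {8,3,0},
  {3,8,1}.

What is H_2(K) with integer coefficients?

We work with the vertex ordering 0 < 1 < 2 < 3 < 4 < 5 < 6 < 7 < 8. The simplices of K, each written with vertices in increasing order, are:

  0-simplices (9): [0], [1], [2], [3], [4], [5], [6], [7], [8]
  1-simplices (27): (27 of them)
  2-simplices (18): [0,1,4], [0,1,6], [0,3,4], [0,3,8], [0,5,6], [0,5,8], [1,3,6], [1,3,8], [1,4,7], [1,7,8], [2,3,4], [2,3,6], [2,4,5], [2,5,8], [2,6,7], [2,7,8], [4,5,7], [5,6,7]

so the chain groups are C_0 ≅ Z^9, C_1 ≅ Z^27, C_2 ≅ Z^18.

The boundary map ∂_1: C_1 → C_0 sends each edge [p,q] (with p < q) to q − p.
This gives a 9×27 integer matrix of rank 8; reducing to Smith normal form yields diagonal entries (1,1,1,1,1,1,1,1).

∂_2: C_2 → C_1 acts by ∂[p,q,r] = [q,r] − [p,r] + [p,q]. For instance
  ∂[2,5,8] = [5,8] − [2,8] + [2,5],
  ∂[2,4,5] = [4,5] − [2,5] + [2,4].
The 27×18 boundary matrix has rank 18 and Smith normal form diag(1,1,1,1,1,1,1,1,1,1,1,1,1,1,1,1,1,2).

Reading off H_k = ker ∂_k / im ∂_{k+1}:

  H_2: rank ker ∂_2 − rank ∂_3 = (18 − 18) − 0 = 0, and there is no ∂_3, so H_2 ≅ 0.

H_2 ≅ 0.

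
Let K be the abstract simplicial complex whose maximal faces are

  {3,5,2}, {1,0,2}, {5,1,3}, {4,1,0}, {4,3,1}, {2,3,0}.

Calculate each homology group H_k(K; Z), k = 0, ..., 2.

H_0 = Z,  H_1 = Z,  H_2 = 0.

Fix the vertex order 0 < 1 < 2 < 3 < 4 < 5 and write every simplex with vertices in increasing order. Then dim K = 2 and the simplices of K are:

  0-simplices (6): [0], [1], [2], [3], [4], [5]
  1-simplices (12): [0,1], [0,2], [0,3], [0,4], [1,2], [1,3], [1,4], [1,5], [2,3], [2,5], [3,4], [3,5]
  2-simplices (6): [0,1,2], [0,1,4], [0,2,3], [1,3,4], [1,3,5], [2,3,5]

so the chain groups are C_0 ≅ Z^6, C_1 ≅ Z^12, C_2 ≅ Z^6.

The boundary map ∂_1: C_1 → C_0 sends each edge [p,q] (with p < q) to q − p.
The 6×12 boundary matrix has rank 5 and Smith normal form diag(1,1,1,1,1).

∂_2: C_2 → C_1 maps a triangle to the signed sum of its edges. For instance
  ∂[1,3,4] = [3,4] − [1,4] + [1,3],
  ∂[0,2,3] = [2,3] − [0,3] + [0,2].
The 12×6 boundary matrix has rank 6 and Smith normal form diag(1,1,1,1,1,1).

From H_k ≅ ker(∂_k) / im(∂_{k+1}) we obtain:

  H_0: rank C_0 − rank ∂_1 = 6 − 5 = 1, and the invariant factors of ∂_1 are all 1, so H_0 ≅ Z.
  H_1: rank ker ∂_1 − rank ∂_2 = (12 − 5) − 6 = 1, and the invariant factors of ∂_2 are all 1, so H_1 ≅ Z.
  H_2: rank ker ∂_2 − rank ∂_3 = (6 − 6) − 0 = 0, and there is no ∂_3, so H_2 ≅ 0.

As a check, the Euler characteristic is 6 − 12 + 6 = 0, which agrees with 1 − 1 + 0 = 0.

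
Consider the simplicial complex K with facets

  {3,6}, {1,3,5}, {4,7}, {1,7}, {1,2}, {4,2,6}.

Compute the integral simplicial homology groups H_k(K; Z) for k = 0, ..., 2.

Order the vertices as 1 < 2 < 3 < 4 < 5 < 6 < 7. Listing each simplex with vertices in this order, K has dimension 2 with simplices:

  0-simplices (7): [1], [2], [3], [4], [5], [6], [7]
  1-simplices (10): [1,2], [1,3], [1,5], [1,7], [2,4], [2,6], [3,5], [3,6], [4,6], [4,7]
  2-simplices (2): [1,3,5], [2,4,6]

so the chain groups are C_0 ≅ Z^7, C_1 ≅ Z^10, C_2 ≅ Z^2.

∂_1: C_1 → C_0 is given by ∂[p,q] = [q] − [p]. For instance
  ∂[2,4] = [4] − [2].
The resulting 7×10 matrix has rank 6, and its Smith normal form has invariant factors (1,1,1,1,1,1).

The boundary map ∂_2: C_2 → C_1 acts by ∂[p,q,r] = [q,r] − [p,r] + [p,q]. For instance
  ∂[1,3,5] = [3,5] − [1,5] + [1,3],
  ∂[2,4,6] = [4,6] − [2,6] + [2,4].
As a 10×2 matrix over Z this has rank 2, with invariant factors (1,1).

Now H_k = ker ∂_k / im ∂_{k+1}, so:

  H_0: rank C_0 − rank ∂_1 = 7 − 6 = 1, and the invariant factors of ∂_1 are all 1, so H_0 = Z.
  H_1: rank ker ∂_1 − rank ∂_2 = (10 − 6) − 2 = 2, and the invariant factors of ∂_2 are all 1, so H_1 = Z^2.
  H_2: rank ker ∂_2 − rank ∂_3 = (2 − 2) − 0 = 0, and there is no ∂_3, so H_2 = 0.

As a check, the Euler characteristic is 7 − 10 + 2 = -1, which agrees with 1 − 2 + 0 = -1.

H_0 ≅ Z,  H_1 ≅ Z^2,  H_2 = 0.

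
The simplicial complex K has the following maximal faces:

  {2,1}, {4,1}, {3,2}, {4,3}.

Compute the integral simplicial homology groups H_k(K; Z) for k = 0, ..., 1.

Order the vertices as 1 < 2 < 3 < 4. Listing each simplex with vertices in this order, K has dimension 1 with simplices:

  0-simplices (4): [1], [2], [3], [4]
  1-simplices (4): [1,2], [1,4], [2,3], [3,4]

Hence C_0 ≅ Z^4, C_1 ≅ Z^4.

∂_1: C_1 → C_0 maps an edge to its endpoints' difference, ∂[p,q] = q − p. For instance
  ∂[1,4] = [4] − [1].
As a 4×4 matrix over Z this has rank 3, with invariant factors (1,1,1).

From H_k ≅ ker(∂_k) / im(∂_{k+1}) we obtain:

  H_0: rank C_0 − rank ∂_1 = 4 − 3 = 1, and the invariant factors of ∂_1 are all 1, so H_0 = Z.
  H_1: rank ker ∂_1 − rank ∂_2 = (4 − 3) − 0 = 1, and there is no ∂_2, so H_1 = Z.

H_0 = Z,  H_1 = Z.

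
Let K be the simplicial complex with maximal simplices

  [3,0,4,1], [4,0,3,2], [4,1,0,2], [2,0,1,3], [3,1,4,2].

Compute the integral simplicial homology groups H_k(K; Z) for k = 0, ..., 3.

Take the total order 0 < 1 < 2 < 3 < 4 on the vertex set. Then K (dimension 3) consists of the simplices:

  0-simplices (5): [0], [1], [2], [3], [4]
  1-simplices (10): [0,1], [0,2], [0,3], [0,4], [1,2], [1,3], [1,4], [2,3], [2,4], [3,4]
  2-simplices (10): [0,1,2], [0,1,3], [0,1,4], [0,2,3], [0,2,4], [0,3,4], [1,2,3], [1,2,4], [1,3,4], [2,3,4]
  3-simplices (5): [0,1,2,3], [0,1,2,4], [0,1,3,4], [0,2,3,4], [1,2,3,4]

giving chain groups C_0 ≅ Z^5, C_1 ≅ Z^10, C_2 ≅ Z^10, C_3 ≅ Z^5.

∂_1: C_1 → C_0 is given by ∂[p,q] = [q] − [p]. For instance
  ∂[1,4] = [4] − [1].
This gives a 5×10 integer matrix of rank 4; reducing to Smith normal form yields diagonal entries (1,1,1,1).

Boundary ∂_2: C_2 → C_1 sends each 2-simplex [p,q,r] to [q,r] − [p,r] + [p,q]. For instance
  ∂[2,3,4] = [3,4] − [2,4] + [2,3],
  ∂[0,3,4] = [3,4] − [0,4] + [0,3].
The 10×10 boundary matrix has rank 6 and Smith normal form diag(1,1,1,1,1,1).

The boundary map ∂_3: C_3 → C_2 sends each 3-simplex σ to the alternating sum Σ_i (−1)^i (σ with its i-th vertex removed). For instance
  ∂[1,2,3,4] = [2,3,4] − [1,3,4] + [1,2,4] − [1,2,3],
  ∂[0,1,2,4] = [1,2,4] − [0,2,4] + [0,1,4] − [0,1,2].
This gives a 10×5 integer matrix of rank 4; reducing to Smith normal form yields diagonal entries (1,1,1,1).

Reading off H_k = ker ∂_k / im ∂_{k+1}:

  H_0: rank C_0 − rank ∂_1 = 5 − 4 = 1, and the invariant factors of ∂_1 are all 1, so H_0 = Z.
  H_1: rank ker ∂_1 − rank ∂_2 = (10 − 4) − 6 = 0, and the invariant factors of ∂_2 are all 1, so H_1 = 0.
  H_2: rank ker ∂_2 − rank ∂_3 = (10 − 6) − 4 = 0, and the invariant factors of ∂_3 are all 1, so H_2 = 0.
  H_3: rank ker ∂_3 − rank ∂_4 = (5 − 4) − 0 = 1, and there is no ∂_4, so H_3 = Z.

H_0 ≅ Z,  H_1 = 0,  H_2 = 0,  H_3 ≅ Z.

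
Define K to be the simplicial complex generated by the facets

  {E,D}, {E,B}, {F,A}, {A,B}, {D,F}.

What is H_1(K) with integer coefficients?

Take the total order A < B < D < E < F on the vertex set. Then K (dimension 1) consists of the simplices:

  0-simplices (5): A, B, D, E, F
  1-simplices (5): AB, AF, BE, DE, DF

giving chain groups C_0 ≅ Z^5, C_1 ≅ Z^5.

Boundary ∂_1: C_1 → C_0 is given by ∂[p,q] = [q] − [p]. For instance
  ∂AB = B − A.
As a 5×5 matrix over Z this has rank 4, with invariant factors (1,1,1,1).

Now H_k = ker ∂_k / im ∂_{k+1}, so:

  H_1: rank ker ∂_1 − rank ∂_2 = (5 − 4) − 0 = 1, and there is no ∂_2, so H_1 ≅ Z.

H_1 ≅ Z.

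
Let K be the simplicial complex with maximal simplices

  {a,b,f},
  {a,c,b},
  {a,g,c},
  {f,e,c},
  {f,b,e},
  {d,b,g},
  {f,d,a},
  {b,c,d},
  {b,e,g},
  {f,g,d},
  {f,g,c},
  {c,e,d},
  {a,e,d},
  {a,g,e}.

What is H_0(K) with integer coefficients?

We work with the vertex ordering a < b < c < d < e < f < g. The simplices of K, each written with vertices in increasing order, are:

  0-simplices (7): a, b, c, d, e, f, g
  1-simplices (21): ab, ac, ad, ae, af, ag, bc, bd, be, bf, bg, cd, ce, cf, cg, de, df, dg, ef, eg, fg
  2-simplices (14): abc, abf, acg, ade, adf, aeg, bcd, bdg, bef, beg, cde, cef, cfg, dfg

so the chain groups are C_0 ≅ Z^7, C_1 ≅ Z^21, C_2 ≅ Z^14.

The boundary map ∂_1: C_1 → C_0 maps an edge to its endpoints' difference, ∂[p,q] = q − p. For instance
  ∂df = f − d.
This gives a 7×21 integer matrix of rank 6; reducing to Smith normal form yields diagonal entries (1,1,1,1,1,1).

Boundary ∂_2: C_2 → C_1 maps a triangle to the signed sum of its edges. For instance
  ∂cde = de − ce + cd,
  ∂cef = ef − cf + ce.
The 21×14 boundary matrix has rank 13 and Smith normal form diag(1,1,1,1,1,1,1,1,1,1,1,1,1).

From H_k ≅ ker(∂_k) / im(∂_{k+1}) we obtain:

  H_0: rank C_0 − rank ∂_1 = 7 − 6 = 1, and the invariant factors of ∂_1 are all 1, so H_0 ≅ Z.

(K is a triangulation of the torus T^2.)

H_0 = Z.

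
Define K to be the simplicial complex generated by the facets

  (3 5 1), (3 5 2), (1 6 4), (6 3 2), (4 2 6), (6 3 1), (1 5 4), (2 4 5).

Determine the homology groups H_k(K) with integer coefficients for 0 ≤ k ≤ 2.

K has 6 vertices, 12 edges, 8 triangles.
rank ∂_0 = 0, rank ∂_1 = 5 ⇒ b_0 = 6 − 0 − 5 = 1; all invariant factors of ∂_1 are 1 so no torsion. So H_0 ≅ Z.
rank ∂_1 = 5, rank ∂_2 = 7 ⇒ b_1 = 12 − 5 − 7 = 0; all invariant factors of ∂_2 are 1 so no torsion. So H_1 ≅ 0.
rank ∂_2 = 7, rank ∂_3 = 0 ⇒ b_2 = 8 − 7 − 0 = 1. So H_2 ≅ Z.

H_0 = Z,  H_1 = 0,  H_2 = Z.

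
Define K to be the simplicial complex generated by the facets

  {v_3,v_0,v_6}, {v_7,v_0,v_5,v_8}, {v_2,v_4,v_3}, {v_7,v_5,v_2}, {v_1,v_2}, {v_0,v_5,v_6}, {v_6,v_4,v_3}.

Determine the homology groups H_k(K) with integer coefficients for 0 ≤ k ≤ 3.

H_0 = Z,  H_1 = Z,  H_2 = 0,  H_3 = 0.

Order the vertices as v_0 < v_1 < v_2 < v_3 < v_4 < v_5 < v_6 < v_7 < v_8. Listing each simplex with vertices in this order, K has dimension 3 with simplices:

  0-simplices (9): [v_0], [v_1], [v_2], [v_3], [v_4], [v_5], [v_6], [v_7], [v_8]
  1-simplices (17): (17 of them)
  2-simplices (9): [v_0,v_3,v_6], [v_0,v_5,v_6], [v_0,v_5,v_7], [v_0,v_5,v_8], [v_0,v_7,v_8], [v_2,v_3,v_4], [v_2,v_5,v_7], [v_3,v_4,v_6], [v_5,v_7,v_8]
  3-simplices (1): [v_0,v_5,v_7,v_8]

so the chain groups are C_0 ≅ Z^9, C_1 ≅ Z^17, C_2 ≅ Z^9, C_3 ≅ Z^1.

∂_1: C_1 → C_0 maps an edge to its endpoints' difference, ∂[p,q] = q − p. For instance
  ∂[v_2,v_3] = [v_3] − [v_2].
The 9×17 boundary matrix has rank 8 and Smith normal form diag(1,1,1,1,1,1,1,1).

The boundary map ∂_2: C_2 → C_1 sends each 2-simplex [p,q,r] to [q,r] − [p,r] + [p,q]. For instance
  ∂[v_2,v_3,v_4] = [v_3,v_4] − [v_2,v_4] + [v_2,v_3],
  ∂[v_5,v_7,v_8] = [v_7,v_8] − [v_5,v_8] + [v_5,v_7].
The 17×9 boundary matrix has rank 8 and Smith normal form diag(1,1,1,1,1,1,1,1).

Boundary ∂_3: C_3 → C_2 sends each 3-simplex σ to the alternating sum Σ_i (−1)^i (σ with its i-th vertex removed). For instance
  ∂[v_0,v_5,v_7,v_8] = [v_5,v_7,v_8] − [v_0,v_7,v_8] + [v_0,v_5,v_8] − [v_0,v_5,v_7].
The 9×1 boundary matrix has rank 1 and Smith normal form diag(1).

Reading off H_k = ker ∂_k / im ∂_{k+1}:

  H_0: rank C_0 − rank ∂_1 = 9 − 8 = 1, and the invariant factors of ∂_1 are all 1, so H_0 ≅ Z.
  H_1: rank ker ∂_1 − rank ∂_2 = (17 − 8) − 8 = 1, and the invariant factors of ∂_2 are all 1, so H_1 ≅ Z.
  H_2: rank ker ∂_2 − rank ∂_3 = (9 − 8) − 1 = 0, and the invariant factors of ∂_3 are all 1, so H_2 ≅ 0.
  H_3: rank ker ∂_3 − rank ∂_4 = (1 − 1) − 0 = 0, and there is no ∂_4, so H_3 ≅ 0.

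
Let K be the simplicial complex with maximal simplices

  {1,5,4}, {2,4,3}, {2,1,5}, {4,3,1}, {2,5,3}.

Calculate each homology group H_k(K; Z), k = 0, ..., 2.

H_0 ≅ Z,  H_1 ≅ Z,  H_2 = 0.

Take the total order 1 < 2 < 3 < 4 < 5 on the vertex set. Then K (dimension 2) consists of the simplices:

  0-simplices (5): [1], [2], [3], [4], [5]
  1-simplices (10): [1,2], [1,3], [1,4], [1,5], [2,3], [2,4], [2,5], [3,4], [3,5], [4,5]
  2-simplices (5): [1,2,5], [1,3,4], [1,4,5], [2,3,4], [2,3,5]

so the chain groups are C_0 ≅ Z^5, C_1 ≅ Z^10, C_2 ≅ Z^5.

The boundary map ∂_1: C_1 → C_0 is given by ∂[p,q] = [q] − [p]. For instance
  ∂[1,2] = [2] − [1].
The resulting 5×10 matrix has rank 4, and its Smith normal form has invariant factors (1,1,1,1).

∂_2: C_2 → C_1 acts by ∂[p,q,r] = [q,r] − [p,r] + [p,q]. For instance
  ∂[1,2,5] = [2,5] − [1,5] + [1,2],
  ∂[2,3,5] = [3,5] − [2,5] + [2,3].
As a 10×5 matrix over Z this has rank 5, with invariant factors (1,1,1,1,1).

Now H_k = ker ∂_k / im ∂_{k+1}, so:

  H_0: rank C_0 − rank ∂_1 = 5 − 4 = 1, and the invariant factors of ∂_1 are all 1, so H_0 = Z.
  H_1: rank ker ∂_1 − rank ∂_2 = (10 − 4) − 5 = 1, and the invariant factors of ∂_2 are all 1, so H_1 = Z.
  H_2: rank ker ∂_2 − rank ∂_3 = (5 − 5) − 0 = 0, and there is no ∂_3, so H_2 = 0.

(K is a triangulation of the Möbius band.)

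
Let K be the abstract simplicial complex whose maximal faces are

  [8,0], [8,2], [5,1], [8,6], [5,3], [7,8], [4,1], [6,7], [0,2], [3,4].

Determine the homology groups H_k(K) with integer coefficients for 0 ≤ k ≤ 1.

K has 9 vertices, 10 edges.
rank ∂_0 = 0, rank ∂_1 = 7 ⇒ b_0 = 9 − 0 − 7 = 2; all invariant factors of ∂_1 are 1 so no torsion. So H_0 ≅ Z^2.
rank ∂_1 = 7, rank ∂_2 = 0 ⇒ b_1 = 10 − 7 − 0 = 3. So H_1 ≅ Z^3.

H_0 ≅ Z^2,  H_1 ≅ Z^3.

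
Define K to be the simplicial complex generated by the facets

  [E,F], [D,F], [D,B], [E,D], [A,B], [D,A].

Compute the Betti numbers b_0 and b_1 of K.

Take the total order A < B < D < E < F on the vertex set. Then K (dimension 1) consists of the simplices:

  0-simplices (5): A, B, D, E, F
  1-simplices (6): AB, AD, BD, DE, DF, EF

so the chain groups are C_0 ≅ Z^5, C_1 ≅ Z^6.

Boundary ∂_1: C_1 → C_0 is given by ∂[p,q] = [q] − [p]. For instance
  ∂AD = D − A.
As a 5×6 matrix over Z this has rank 4, with invariant factors (1,1,1,1).

Now H_k = ker ∂_k / im ∂_{k+1}, so:

  H_0: rank C_0 − rank ∂_1 = 5 − 4 = 1, and the invariant factors of ∂_1 are all 1, so H_0 ≅ Z.
  H_1: rank ker ∂_1 − rank ∂_2 = (6 − 4) − 0 = 2, and there is no ∂_2, so H_1 ≅ Z^2.

As a check, the Euler characteristic is 5 − 6 = -1, which agrees with 1 − 2 = -1.

Hence the Betti numbers are b_0 = 1, b_1 = 2.

b_0 = 1, b_1 = 2.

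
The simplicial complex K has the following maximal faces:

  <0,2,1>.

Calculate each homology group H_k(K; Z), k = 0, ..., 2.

Take the total order 0 < 1 < 2 on the vertex set. Then K (dimension 2) consists of the simplices:

  0-simplices (3): [0], [1], [2]
  1-simplices (3): [0,1], [0,2], [1,2]
  2-simplices (1): [0,1,2]

so the chain groups are C_0 ≅ Z^3, C_1 ≅ Z^3, C_2 ≅ Z^1.

The boundary map ∂_1: C_1 → C_0 is given by ∂[p,q] = [q] − [p]. For instance
  ∂[0,2] = [2] − [0].
The 3×3 boundary matrix has rank 2 and Smith normal form diag(1,1).

The boundary map ∂_2: C_2 → C_1 sends each 2-simplex [p,q,r] to [q,r] − [p,r] + [p,q]. For instance
  ∂[0,1,2] = [1,2] − [0,2] + [0,1].
The resulting 3×1 matrix has rank 1, and its Smith normal form has invariant factors (1).

Computing H_k = (kernel of ∂_k) / (image of ∂_{k+1}):

  H_0: rank C_0 − rank ∂_1 = 3 − 2 = 1, and the invariant factors of ∂_1 are all 1, so H_0 ≅ Z.
  H_1: rank ker ∂_1 − rank ∂_2 = (3 − 2) − 1 = 0, and the invariant factors of ∂_2 are all 1, so H_1 ≅ 0.
  H_2: rank ker ∂_2 − rank ∂_3 = (1 − 1) − 0 = 0, and there is no ∂_3, so H_2 ≅ 0.

(K is a triangulation of the 2-simplex.)

H_0 ≅ Z,  H_1 = 0,  H_2 = 0.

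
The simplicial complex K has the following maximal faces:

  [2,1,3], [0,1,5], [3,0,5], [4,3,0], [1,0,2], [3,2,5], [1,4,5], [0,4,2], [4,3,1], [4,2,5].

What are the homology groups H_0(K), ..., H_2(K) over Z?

Order the vertices as 0 < 1 < 2 < 3 < 4 < 5. Listing each simplex with vertices in this order, K has dimension 2 with simplices:

  0-simplices (6): [0], [1], [2], [3], [4], [5]
  1-simplices (15): [0,1], [0,2], [0,3], [0,4], [0,5], [1,2], [1,3], [1,4], [1,5], [2,3], [2,4], [2,5], [3,4], [3,5], [4,5]
  2-simplices (10): [0,1,2], [0,1,5], [0,2,4], [0,3,4], [0,3,5], [1,2,3], [1,3,4], [1,4,5], [2,3,5], [2,4,5]

so the chain groups are C_0 ≅ Z^6, C_1 ≅ Z^15, C_2 ≅ Z^10.

The boundary map ∂_1: C_1 → C_0 sends each edge [p,q] (with p < q) to q − p. For instance
  ∂[2,5] = [5] − [2].
This gives a 6×15 integer matrix of rank 5; reducing to Smith normal form yields diagonal entries (1,1,1,1,1).

The boundary map ∂_2: C_2 → C_1 sends each 2-simplex [p,q,r] to [q,r] − [p,r] + [p,q]. For instance
  ∂[2,4,5] = [4,5] − [2,5] + [2,4],
  ∂[1,4,5] = [4,5] − [1,5] + [1,4].
The 15×10 boundary matrix has rank 10 and Smith normal form diag(1,1,1,1,1,1,1,1,1,2).

From H_k ≅ ker(∂_k) / im(∂_{k+1}) we obtain:

  H_0: rank C_0 − rank ∂_1 = 6 − 5 = 1, and the invariant factors of ∂_1 are all 1, so H_0 = Z.
  H_1: rank ker ∂_1 − rank ∂_2 = (15 − 5) − 10 = 0, and ∂_2 has invariant factor 2 > 1, so H_1 = Z/2.
  H_2: rank ker ∂_2 − rank ∂_3 = (10 − 10) − 0 = 0, and there is no ∂_3, so H_2 = 0.

As a check, the Euler characteristic is 6 − 15 + 10 = 1, which agrees with 1 − 0 + 0 = 1.

H_0 = Z,  H_1 = Z/2,  H_2 = 0.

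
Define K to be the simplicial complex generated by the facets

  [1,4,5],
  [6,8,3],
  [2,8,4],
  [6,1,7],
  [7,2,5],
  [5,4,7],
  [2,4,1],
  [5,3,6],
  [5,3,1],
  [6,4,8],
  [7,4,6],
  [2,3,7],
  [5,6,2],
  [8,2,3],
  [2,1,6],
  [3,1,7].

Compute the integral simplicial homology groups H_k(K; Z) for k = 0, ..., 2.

Fix the vertex order 1 < 2 < 3 < 4 < 5 < 6 < 7 < 8 and write every simplex with vertices in increasing order. Then dim K = 2 and the simplices of K are:

  0-simplices (8): [1], [2], [3], [4], [5], [6], [7], [8]
  1-simplices (24): (24 of them)
  2-simplices (16): [1,2,4], [1,2,6], [1,3,5], [1,3,7], [1,4,5], [1,6,7], [2,3,7], [2,3,8], [2,4,8], [2,5,6], [2,5,7], [3,5,6], [3,6,8], [4,5,7], [4,6,7], [4,6,8]

so the chain groups are C_0 ≅ Z^8, C_1 ≅ Z^24, C_2 ≅ Z^16.

∂_1: C_1 → C_0 sends each edge [p,q] (with p < q) to q − p. For instance
  ∂[4,7] = [7] − [4].
As a 8×24 matrix over Z this has rank 7, with invariant factors (1,1,1,1,1,1,1).

Boundary ∂_2: C_2 → C_1 maps a triangle to the signed sum of its edges. For instance
  ∂[1,4,5] = [4,5] − [1,5] + [1,4],
  ∂[4,6,8] = [6,8] − [4,8] + [4,6].
This gives a 24×16 integer matrix of rank 15; reducing to Smith normal form yields diagonal entries (1,1,1,1,1,1,1,1,1,1,1,1,1,1,1).

Computing H_k = (kernel of ∂_k) / (image of ∂_{k+1}):

  H_0: rank C_0 − rank ∂_1 = 8 − 7 = 1, and the invariant factors of ∂_1 are all 1, so H_0 ≅ Z.
  H_1: rank ker ∂_1 − rank ∂_2 = (24 − 7) − 15 = 2, and the invariant factors of ∂_2 are all 1, so H_1 ≅ Z^2.
  H_2: rank ker ∂_2 − rank ∂_3 = (16 − 15) − 0 = 1, and there is no ∂_3, so H_2 ≅ Z.

As a check, the Euler characteristic is 8 − 24 + 16 = 0, which agrees with 1 − 2 + 1 = 0.

H_0 = Z,  H_1 = Z^2,  H_2 = Z.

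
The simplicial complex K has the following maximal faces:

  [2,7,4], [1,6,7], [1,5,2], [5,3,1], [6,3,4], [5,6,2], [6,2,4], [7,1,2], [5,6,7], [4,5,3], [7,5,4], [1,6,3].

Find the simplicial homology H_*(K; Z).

H_0 = Z,  H_1 = Z/2,  H_2 = 0.

K has 7 vertices, 18 edges, 12 triangles.
rank ∂_0 = 0, rank ∂_1 = 6 ⇒ b_0 = 7 − 0 − 6 = 1; all invariant factors of ∂_1 are 1 so no torsion. So H_0 ≅ Z.
rank ∂_1 = 6, rank ∂_2 = 12 ⇒ b_1 = 18 − 6 − 12 = 0; ∂_2 has invariant factor(s) [2] giving torsion. So H_1 ≅ Z/2.
rank ∂_2 = 12, rank ∂_3 = 0 ⇒ b_2 = 12 − 12 − 0 = 0. So H_2 ≅ 0.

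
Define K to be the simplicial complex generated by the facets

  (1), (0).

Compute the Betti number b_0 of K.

b_0 = 2.

We work with the vertex ordering 0 < 1. The simplices of K, each written with vertices in increasing order, are:

  0-simplices (2): [0], [1]

Hence C_0 ≅ Z^2.

Now H_k = ker ∂_k / im ∂_{k+1}, so:

  H_0: rank C_0 − rank ∂_1 = 2 − 0 = 2, and there is no ∂_1, so H_0 ≅ Z^2.

Hence the Betti numbers are b_0 = 2.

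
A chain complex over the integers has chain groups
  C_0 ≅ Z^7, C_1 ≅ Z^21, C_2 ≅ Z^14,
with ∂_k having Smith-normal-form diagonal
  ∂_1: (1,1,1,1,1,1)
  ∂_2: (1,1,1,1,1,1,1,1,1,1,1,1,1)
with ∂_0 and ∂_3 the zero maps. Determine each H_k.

H_0: b_0 = 7 − 0 − 6 = 1; torsion from ∂_1 factors > 1: none. So H_0 = Z.
H_1: b_1 = 21 − 6 − 13 = 2; torsion from ∂_2 factors > 1: none. So H_1 = Z^2.
H_2: b_2 = 14 − 13 − 0 = 1; torsion from ∂_3 factors > 1: none. So H_2 = Z.

H_0 = Z,  H_1 = Z^2,  H_2 = Z.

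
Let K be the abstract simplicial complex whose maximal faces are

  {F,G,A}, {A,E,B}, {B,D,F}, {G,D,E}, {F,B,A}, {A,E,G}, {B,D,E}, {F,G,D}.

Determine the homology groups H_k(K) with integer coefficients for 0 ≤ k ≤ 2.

H_0 ≅ Z,  H_1 = 0,  H_2 ≅ Z.

K has 6 vertices, 12 edges, 8 triangles.
rank ∂_0 = 0, rank ∂_1 = 5 ⇒ b_0 = 6 − 0 − 5 = 1; all invariant factors of ∂_1 are 1 so no torsion. So H_0 ≅ Z.
rank ∂_1 = 5, rank ∂_2 = 7 ⇒ b_1 = 12 − 5 − 7 = 0; all invariant factors of ∂_2 are 1 so no torsion. So H_1 ≅ 0.
rank ∂_2 = 7, rank ∂_3 = 0 ⇒ b_2 = 8 − 7 − 0 = 1. So H_2 ≅ Z.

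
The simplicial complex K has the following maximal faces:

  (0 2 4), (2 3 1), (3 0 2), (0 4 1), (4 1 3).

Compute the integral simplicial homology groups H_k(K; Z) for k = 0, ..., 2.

Fix the vertex order 0 < 1 < 2 < 3 < 4 and write every simplex with vertices in increasing order. Then dim K = 2 and the simplices of K are:

  0-simplices (5): [0], [1], [2], [3], [4]
  1-simplices (10): [0,1], [0,2], [0,3], [0,4], [1,2], [1,3], [1,4], [2,3], [2,4], [3,4]
  2-simplices (5): [0,1,4], [0,2,3], [0,2,4], [1,2,3], [1,3,4]

Hence C_0 ≅ Z^5, C_1 ≅ Z^10, C_2 ≅ Z^5.

The boundary map ∂_1: C_1 → C_0 sends each edge [p,q] (with p < q) to q − p. For instance
  ∂[0,2] = [2] − [0].
The 5×10 boundary matrix has rank 4 and Smith normal form diag(1,1,1,1).

∂_2: C_2 → C_1 sends each 2-simplex [p,q,r] to [q,r] − [p,r] + [p,q]. For instance
  ∂[1,3,4] = [3,4] − [1,4] + [1,3],
  ∂[0,2,4] = [2,4] − [0,4] + [0,2].
The resulting 10×5 matrix has rank 5, and its Smith normal form has invariant factors (1,1,1,1,1).

From H_k ≅ ker(∂_k) / im(∂_{k+1}) we obtain:

  H_0: rank C_0 − rank ∂_1 = 5 − 4 = 1, and the invariant factors of ∂_1 are all 1, so H_0 ≅ Z.
  H_1: rank ker ∂_1 − rank ∂_2 = (10 − 4) − 5 = 1, and the invariant factors of ∂_2 are all 1, so H_1 ≅ Z.
  H_2: rank ker ∂_2 − rank ∂_3 = (5 − 5) − 0 = 0, and there is no ∂_3, so H_2 ≅ 0.

As a check, the Euler characteristic is 5 − 10 + 5 = 0, which agrees with 1 − 1 + 0 = 0.
(K is a triangulation of the Möbius band.)

H_0 ≅ Z,  H_1 ≅ Z,  H_2 = 0.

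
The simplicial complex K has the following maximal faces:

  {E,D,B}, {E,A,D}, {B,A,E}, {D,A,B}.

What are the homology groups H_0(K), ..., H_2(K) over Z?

We work with the vertex ordering A < B < D < E. The simplices of K, each written with vertices in increasing order, are:

  0-simplices (4): A, B, D, E
  1-simplices (6): AB, AD, AE, BD, BE, DE
  2-simplices (4): ABD, ABE, ADE, BDE

Hence C_0 ≅ Z^4, C_1 ≅ Z^6, C_2 ≅ Z^4.

Boundary ∂_1: C_1 → C_0 sends each edge [p,q] (with p < q) to q − p. For instance
  ∂BE = E − B.
The resulting 4×6 matrix has rank 3, and its Smith normal form has invariant factors (1,1,1).

∂_2: C_2 → C_1 maps a triangle to the signed sum of its edges. For instance
  ∂ABD = BD − AD + AB,
  ∂BDE = DE − BE + BD.
This gives a 6×4 integer matrix of rank 3; reducing to Smith normal form yields diagonal entries (1,1,1).

From H_k ≅ ker(∂_k) / im(∂_{k+1}) we obtain:

  H_0: rank C_0 − rank ∂_1 = 4 − 3 = 1, and the invariant factors of ∂_1 are all 1, so H_0 = Z.
  H_1: rank ker ∂_1 − rank ∂_2 = (6 − 3) − 3 = 0, and the invariant factors of ∂_2 are all 1, so H_1 = 0.
  H_2: rank ker ∂_2 − rank ∂_3 = (4 − 3) − 0 = 1, and there is no ∂_3, so H_2 = Z.

(K is a triangulation of the 2-sphere S^2.)

H_0 = Z,  H_1 = 0,  H_2 = Z.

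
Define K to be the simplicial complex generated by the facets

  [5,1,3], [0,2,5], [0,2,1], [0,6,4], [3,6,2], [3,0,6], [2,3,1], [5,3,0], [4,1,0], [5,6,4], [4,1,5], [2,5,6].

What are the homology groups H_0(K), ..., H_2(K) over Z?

Take the total order 0 < 1 < 2 < 3 < 4 < 5 < 6 on the vertex set. Then K (dimension 2) consists of the simplices:

  0-simplices (7): [0], [1], [2], [3], [4], [5], [6]
  1-simplices (18): [0,1], [0,2], [0,3], [0,4], [0,5], [0,6], [1,2], [1,3], [1,4], [1,5], [2,3], [2,5], [2,6], [3,5], [3,6], [4,5], [4,6], [5,6]
  2-simplices (12): [0,1,2], [0,1,4], [0,2,5], [0,3,5], [0,3,6], [0,4,6], [1,2,3], [1,3,5], [1,4,5], [2,3,6], [2,5,6], [4,5,6]

so the chain groups are C_0 ≅ Z^7, C_1 ≅ Z^18, C_2 ≅ Z^12.

The boundary map ∂_1: C_1 → C_0 is given by ∂[p,q] = [q] − [p].
As a 7×18 matrix over Z this has rank 6, with invariant factors (1,1,1,1,1,1).

The boundary map ∂_2: C_2 → C_1 maps a triangle to the signed sum of its edges. For instance
  ∂[1,2,3] = [2,3] − [1,3] + [1,2],
  ∂[0,3,5] = [3,5] − [0,5] + [0,3].
The 18×12 boundary matrix has rank 12 and Smith normal form diag(1,1,1,1,1,1,1,1,1,1,1,2).

Computing H_k = (kernel of ∂_k) / (image of ∂_{k+1}):

  H_0: rank C_0 − rank ∂_1 = 7 − 6 = 1, and the invariant factors of ∂_1 are all 1, so H_0 = Z.
  H_1: rank ker ∂_1 − rank ∂_2 = (18 − 6) − 12 = 0, and ∂_2 has invariant factor 2 > 1, so H_1 = Z_2.
  H_2: rank ker ∂_2 − rank ∂_3 = (12 − 12) − 0 = 0, and there is no ∂_3, so H_2 = 0.

(K is a triangulation of the real projective plane RP^2.)

H_0 ≅ Z,  H_1 ≅ Z_2,  H_2 = 0.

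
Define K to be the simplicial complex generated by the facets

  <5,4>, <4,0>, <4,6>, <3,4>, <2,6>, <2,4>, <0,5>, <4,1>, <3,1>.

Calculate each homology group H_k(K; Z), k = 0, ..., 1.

Fix the vertex order 0 < 1 < 2 < 3 < 4 < 5 < 6 and write every simplex with vertices in increasing order. Then dim K = 1 and the simplices of K are:

  0-simplices (7): [0], [1], [2], [3], [4], [5], [6]
  1-simplices (9): [0,4], [0,5], [1,3], [1,4], [2,4], [2,6], [3,4], [4,5], [4,6]

Hence C_0 ≅ Z^7, C_1 ≅ Z^9.

The boundary map ∂_1: C_1 → C_0 sends each edge [p,q] (with p < q) to q − p. For instance
  ∂[4,5] = [5] − [4].
As a 7×9 matrix over Z this has rank 6, with invariant factors (1,1,1,1,1,1).

Computing H_k = (kernel of ∂_k) / (image of ∂_{k+1}):

  H_0: rank C_0 − rank ∂_1 = 7 − 6 = 1, and the invariant factors of ∂_1 are all 1, so H_0 = Z.
  H_1: rank ker ∂_1 − rank ∂_2 = (9 − 6) − 0 = 3, and there is no ∂_2, so H_1 = Z^3.

As a check, the Euler characteristic is 7 − 9 = -2, which agrees with 1 − 3 = -2.

H_0 ≅ Z,  H_1 ≅ Z^3.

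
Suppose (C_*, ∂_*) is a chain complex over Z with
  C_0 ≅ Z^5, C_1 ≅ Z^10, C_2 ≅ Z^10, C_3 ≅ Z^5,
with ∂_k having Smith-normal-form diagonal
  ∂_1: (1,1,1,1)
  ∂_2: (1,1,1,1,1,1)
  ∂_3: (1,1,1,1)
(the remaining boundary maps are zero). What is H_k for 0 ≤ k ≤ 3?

H_0: b_0 = 5 − 0 − 4 = 1; torsion from ∂_1 factors > 1: none. So H_0 = Z.
H_1: b_1 = 10 − 4 − 6 = 0; torsion from ∂_2 factors > 1: none. So H_1 = 0.
H_2: b_2 = 10 − 6 − 4 = 0; torsion from ∂_3 factors > 1: none. So H_2 = 0.
H_3: b_3 = 5 − 4 − 0 = 1; torsion from ∂_4 factors > 1: none. So H_3 = Z.

H_0 = Z,  H_1 = 0,  H_2 = 0,  H_3 = Z.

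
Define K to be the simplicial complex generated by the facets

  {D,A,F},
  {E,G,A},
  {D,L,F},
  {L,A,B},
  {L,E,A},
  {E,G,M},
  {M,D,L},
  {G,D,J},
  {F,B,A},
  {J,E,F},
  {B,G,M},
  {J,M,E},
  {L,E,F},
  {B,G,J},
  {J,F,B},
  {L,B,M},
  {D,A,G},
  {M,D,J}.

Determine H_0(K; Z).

H_0 ≅ Z.

Take the total order A < B < D < E < F < G < J < L < M on the vertex set. Then K (dimension 2) consists of the simplices:

  0-simplices (9): A, B, D, E, F, G, J, L, M
  1-simplices (27): AB, AD, AE, AF, AG, AL, BF, BG, BJ, BL, BM, DF, DG, DJ, DL, DM, EF, EG, EJ, EL, EM, FJ, FL, GJ, GM, JM, LM
  2-simplices (18): ABF, ABL, ADF, ADG, AEG, AEL, BFJ, BGJ, BGM, BLM, DFL, DGJ, DJM, DLM, EFJ, EFL, EGM, EJM

Hence C_0 ≅ Z^9, C_1 ≅ Z^27, C_2 ≅ Z^18.

∂_1: C_1 → C_0 sends each edge [p,q] (with p < q) to q − p.
As a 9×27 matrix over Z this has rank 8, with invariant factors (1,1,1,1,1,1,1,1).

The boundary map ∂_2: C_2 → C_1 acts by ∂[p,q,r] = [q,r] − [p,r] + [p,q]. For instance
  ∂ADF = DF − AF + AD,
  ∂EFJ = FJ − EJ + EF.
The 27×18 boundary matrix has rank 18 and Smith normal form diag(1,1,1,1,1,1,1,1,1,1,1,1,1,1,1,1,1,2).

Computing H_k = (kernel of ∂_k) / (image of ∂_{k+1}):

  H_0: rank C_0 − rank ∂_1 = 9 − 8 = 1, and the invariant factors of ∂_1 are all 1, so H_0 ≅ Z.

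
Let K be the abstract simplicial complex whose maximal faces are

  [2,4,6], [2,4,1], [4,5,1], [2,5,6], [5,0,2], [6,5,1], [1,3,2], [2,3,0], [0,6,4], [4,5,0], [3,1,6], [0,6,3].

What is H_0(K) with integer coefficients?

K has 7 vertices, 18 edges, 12 triangles.
rank ∂_0 = 0, rank ∂_1 = 6 ⇒ b_0 = 7 − 0 − 6 = 1; all invariant factors of ∂_1 are 1 so no torsion. So H_0 = Z.

H_0 = Z.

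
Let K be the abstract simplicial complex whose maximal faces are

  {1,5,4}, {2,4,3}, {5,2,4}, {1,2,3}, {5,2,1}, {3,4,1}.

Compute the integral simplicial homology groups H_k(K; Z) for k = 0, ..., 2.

Take the total order 1 < 2 < 3 < 4 < 5 on the vertex set. Then K (dimension 2) consists of the simplices:

  0-simplices (5): [1], [2], [3], [4], [5]
  1-simplices (9): [1,2], [1,3], [1,4], [1,5], [2,3], [2,4], [2,5], [3,4], [4,5]
  2-simplices (6): [1,2,3], [1,2,5], [1,3,4], [1,4,5], [2,3,4], [2,4,5]

giving chain groups C_0 ≅ Z^5, C_1 ≅ Z^9, C_2 ≅ Z^6.

The boundary map ∂_1: C_1 → C_0 sends each edge [p,q] (with p < q) to q − p. For instance
  ∂[1,2] = [2] − [1].
The resulting 5×9 matrix has rank 4, and its Smith normal form has invariant factors (1,1,1,1).

The boundary map ∂_2: C_2 → C_1 maps a triangle to the signed sum of its edges. For instance
  ∂[2,3,4] = [3,4] − [2,4] + [2,3],
  ∂[1,3,4] = [3,4] − [1,4] + [1,3].
This gives a 9×6 integer matrix of rank 5; reducing to Smith normal form yields diagonal entries (1,1,1,1,1).

Reading off H_k = ker ∂_k / im ∂_{k+1}:

  H_0: rank C_0 − rank ∂_1 = 5 − 4 = 1, and the invariant factors of ∂_1 are all 1, so H_0 ≅ Z.
  H_1: rank ker ∂_1 − rank ∂_2 = (9 − 4) − 5 = 0, and the invariant factors of ∂_2 are all 1, so H_1 ≅ 0.
  H_2: rank ker ∂_2 − rank ∂_3 = (6 − 5) − 0 = 1, and there is no ∂_3, so H_2 ≅ Z.

H_0 ≅ Z,  H_1 = 0,  H_2 ≅ Z.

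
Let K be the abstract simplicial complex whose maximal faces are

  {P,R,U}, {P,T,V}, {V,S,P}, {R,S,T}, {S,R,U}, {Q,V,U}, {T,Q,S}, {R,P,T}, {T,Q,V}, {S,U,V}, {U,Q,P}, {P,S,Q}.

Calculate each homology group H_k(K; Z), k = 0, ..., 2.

H_0 ≅ Z,  H_1 ≅ Z/2Z,  H_2 = 0.

Take the total order P < Q < R < S < T < U < V on the vertex set. Then K (dimension 2) consists of the simplices:

  0-simplices (7): P, Q, R, S, T, U, V
  1-simplices (18): PQ, PR, PS, PT, PU, PV, QS, QT, QU, QV, RS, RT, RU, ST, SU, SV, TV, UV
  2-simplices (12): PQS, PQU, PRT, PRU, PSV, PTV, QST, QTV, QUV, RST, RSU, SUV

so the chain groups are C_0 ≅ Z^7, C_1 ≅ Z^18, C_2 ≅ Z^12.

The boundary map ∂_1: C_1 → C_0 maps an edge to its endpoints' difference, ∂[p,q] = q − p. For instance
  ∂QU = U − Q.
This gives a 7×18 integer matrix of rank 6; reducing to Smith normal form yields diagonal entries (1,1,1,1,1,1).

The boundary map ∂_2: C_2 → C_1 sends each 2-simplex [p,q,r] to [q,r] − [p,r] + [p,q]. For instance
  ∂PRT = RT − PT + PR,
  ∂QTV = TV − QV + QT.
The 18×12 boundary matrix has rank 12 and Smith normal form diag(1,1,1,1,1,1,1,1,1,1,1,2).

Now H_k = ker ∂_k / im ∂_{k+1}, so:

  H_0: rank C_0 − rank ∂_1 = 7 − 6 = 1, and the invariant factors of ∂_1 are all 1, so H_0 = Z.
  H_1: rank ker ∂_1 − rank ∂_2 = (18 − 6) − 12 = 0, and ∂_2 has invariant factor 2 > 1, so H_1 = Z/2Z.
  H_2: rank ker ∂_2 − rank ∂_3 = (12 − 12) − 0 = 0, and there is no ∂_3, so H_2 = 0.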